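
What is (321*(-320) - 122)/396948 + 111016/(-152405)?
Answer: -29870607089/30248429970 ≈ -0.98751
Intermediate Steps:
(321*(-320) - 122)/396948 + 111016/(-152405) = (-102720 - 122)*(1/396948) + 111016*(-1/152405) = -102842*1/396948 - 111016/152405 = -51421/198474 - 111016/152405 = -29870607089/30248429970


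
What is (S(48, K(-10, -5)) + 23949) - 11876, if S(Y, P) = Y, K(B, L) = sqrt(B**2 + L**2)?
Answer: 12121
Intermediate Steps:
(S(48, K(-10, -5)) + 23949) - 11876 = (48 + 23949) - 11876 = 23997 - 11876 = 12121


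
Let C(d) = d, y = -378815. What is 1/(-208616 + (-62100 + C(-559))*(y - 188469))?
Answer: 1/35545239540 ≈ 2.8133e-11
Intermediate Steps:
1/(-208616 + (-62100 + C(-559))*(y - 188469)) = 1/(-208616 + (-62100 - 559)*(-378815 - 188469)) = 1/(-208616 - 62659*(-567284)) = 1/(-208616 + 35545448156) = 1/35545239540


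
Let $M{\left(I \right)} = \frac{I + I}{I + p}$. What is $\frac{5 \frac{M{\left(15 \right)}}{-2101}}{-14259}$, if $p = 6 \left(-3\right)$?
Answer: $- \frac{50}{29958159} \approx -1.669 \cdot 10^{-6}$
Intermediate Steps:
$p = -18$
$M{\left(I \right)} = \frac{2 I}{-18 + I}$ ($M{\left(I \right)} = \frac{I + I}{I - 18} = \frac{2 I}{-18 + I}$)
$\frac{5 \frac{M{\left(15 \right)}}{-2101}}{-14259} = \frac{5 \frac{2 \cdot 15 \frac{1}{-18 + 15}}{-2101}}{-14259} = 5 \cdot 2 \cdot 15 \frac{1}{-3} \left(- \frac{1}{2101}\right) \left(- \frac{1}{14259}\right) = 5 \cdot 2 \cdot 15 \left(- \frac{1}{3}\right) \left(- \frac{1}{2101}\right) \left(- \frac{1}{14259}\right) = 5 \left(\left(-10\right) \left(- \frac{1}{2101}\right)\right) \left(- \frac{1}{14259}\right) = 5 \cdot \frac{10}{2101} \left(- \frac{1}{14259}\right) = \frac{50}{2101} \left(- \frac{1}{14259}\right) = - \frac{50}{29958159}$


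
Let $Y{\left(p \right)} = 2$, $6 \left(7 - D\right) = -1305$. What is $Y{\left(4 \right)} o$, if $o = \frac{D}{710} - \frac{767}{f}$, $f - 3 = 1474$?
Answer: $- \frac{425967}{1048670} \approx -0.4062$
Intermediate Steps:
$D = \frac{449}{2}$ ($D = 7 - - \frac{435}{2} = 7 + \frac{435}{2} = \frac{449}{2} \approx 224.5$)
$f = 1477$ ($f = 3 + 1474 = 1477$)
$o = - \frac{425967}{2097340}$ ($o = \frac{449}{2 \cdot 710} - \frac{767}{1477} = \frac{449}{2} \cdot \frac{1}{710} - \frac{767}{1477} = \frac{449}{1420} - \frac{767}{1477} = - \frac{425967}{2097340} \approx -0.2031$)
$Y{\left(4 \right)} o = 2 \left(- \frac{425967}{2097340}\right) = - \frac{425967}{1048670}$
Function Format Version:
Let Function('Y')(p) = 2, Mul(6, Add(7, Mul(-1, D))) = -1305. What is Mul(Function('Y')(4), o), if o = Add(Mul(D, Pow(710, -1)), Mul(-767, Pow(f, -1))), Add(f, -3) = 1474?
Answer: Rational(-425967, 1048670) ≈ -0.40620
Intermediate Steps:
D = Rational(449, 2) (D = Add(7, Mul(Rational(-1, 6), -1305)) = Add(7, Rational(435, 2)) = Rational(449, 2) ≈ 224.50)
f = 1477 (f = Add(3, 1474) = 1477)
o = Rational(-425967, 2097340) (o = Add(Mul(Rational(449, 2), Pow(710, -1)), Mul(-767, Pow(1477, -1))) = Add(Mul(Rational(449, 2), Rational(1, 710)), Mul(-767, Rational(1, 1477))) = Add(Rational(449, 1420), Rational(-767, 1477)) = Rational(-425967, 2097340) ≈ -0.20310)
Mul(Function('Y')(4), o) = Mul(2, Rational(-425967, 2097340)) = Rational(-425967, 1048670)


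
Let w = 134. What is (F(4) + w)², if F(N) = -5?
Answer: 16641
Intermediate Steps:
(F(4) + w)² = (-5 + 134)² = 129² = 16641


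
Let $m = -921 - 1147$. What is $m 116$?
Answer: $-239888$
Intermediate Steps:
$m = -2068$ ($m = -921 - 1147 = -2068$)
$m 116 = \left(-2068\right) 116 = -239888$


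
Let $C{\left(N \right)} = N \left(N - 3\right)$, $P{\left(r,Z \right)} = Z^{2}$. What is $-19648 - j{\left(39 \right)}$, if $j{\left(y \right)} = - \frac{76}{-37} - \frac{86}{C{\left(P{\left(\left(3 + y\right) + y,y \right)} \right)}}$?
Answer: $- \frac{839337182237}{42714243} \approx -19650.0$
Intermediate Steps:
$C{\left(N \right)} = N \left(-3 + N\right)$
$j{\left(y \right)} = \frac{76}{37} - \frac{86}{y^{2} \left(-3 + y^{2}\right)}$ ($j{\left(y \right)} = - \frac{76}{-37} - \frac{86}{y^{2} \left(-3 + y^{2}\right)} = \left(-76\right) \left(- \frac{1}{37}\right) - 86 \frac{1}{y^{2} \left(-3 + y^{2}\right)} = \frac{76}{37} - \frac{86}{y^{2} \left(-3 + y^{2}\right)}$)
$-19648 - j{\left(39 \right)} = -19648 - \left(\frac{76}{37} - \frac{86}{1521 \left(-3 + 39^{2}\right)}\right) = -19648 - \left(\frac{76}{37} - \frac{86}{1521 \left(-3 + 1521\right)}\right) = -19648 - \left(\frac{76}{37} - \frac{86}{1521 \cdot 1518}\right) = -19648 - \left(\frac{76}{37} - \frac{86}{1521} \cdot \frac{1}{1518}\right) = -19648 - \left(\frac{76}{37} - \frac{43}{1154439}\right) = -19648 - \frac{87735773}{42714243} = - \frac{839337182237}{42714243}$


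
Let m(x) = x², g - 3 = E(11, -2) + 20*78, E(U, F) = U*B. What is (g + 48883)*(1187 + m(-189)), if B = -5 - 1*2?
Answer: 1859019052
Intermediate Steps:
B = -7 (B = -5 - 2 = -7)
E(U, F) = -7*U (E(U, F) = U*(-7) = -7*U)
g = 1486 (g = 3 + (-7*11 + 20*78) = 3 + (-77 + 1560) = 3 + 1483 = 1486)
(g + 48883)*(1187 + m(-189)) = (1486 + 48883)*(1187 + (-189)²) = 50369*(1187 + 35721) = 50369*36908 = 1859019052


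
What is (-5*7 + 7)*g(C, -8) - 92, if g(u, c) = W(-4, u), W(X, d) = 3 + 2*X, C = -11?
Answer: 48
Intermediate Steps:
g(u, c) = -5 (g(u, c) = 3 + 2*(-4) = 3 - 8 = -5)
(-5*7 + 7)*g(C, -8) - 92 = (-5*7 + 7)*(-5) - 92 = (-35 + 7)*(-5) - 92 = -28*(-5) - 92 = 140 - 92 = 48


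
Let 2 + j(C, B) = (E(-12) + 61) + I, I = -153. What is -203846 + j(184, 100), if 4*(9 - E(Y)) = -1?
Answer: -815723/4 ≈ -2.0393e+5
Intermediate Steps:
E(Y) = 37/4 (E(Y) = 9 - 1/4*(-1) = 9 + 1/4 = 37/4)
j(C, B) = -339/4 (j(C, B) = -2 + ((37/4 + 61) - 153) = -2 + (281/4 - 153) = -2 - 331/4 = -339/4)
-203846 + j(184, 100) = -203846 - 339/4 = -815723/4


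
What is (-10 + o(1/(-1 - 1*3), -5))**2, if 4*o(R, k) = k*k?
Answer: 225/16 ≈ 14.063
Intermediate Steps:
o(R, k) = k**2/4 (o(R, k) = (k*k)/4 = k**2/4)
(-10 + o(1/(-1 - 1*3), -5))**2 = (-10 + (1/4)*(-5)**2)**2 = (-10 + (1/4)*25)**2 = (-10 + 25/4)**2 = (-15/4)**2 = 225/16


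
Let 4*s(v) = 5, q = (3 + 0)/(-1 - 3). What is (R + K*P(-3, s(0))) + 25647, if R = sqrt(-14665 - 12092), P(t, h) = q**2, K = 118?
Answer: 205707/8 + 3*I*sqrt(2973) ≈ 25713.0 + 163.58*I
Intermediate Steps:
q = -3/4 (q = 3/(-4) = 3*(-1/4) = -3/4 ≈ -0.75000)
s(v) = 5/4 (s(v) = (1/4)*5 = 5/4)
P(t, h) = 9/16 (P(t, h) = (-3/4)**2 = 9/16)
R = 3*I*sqrt(2973) (R = sqrt(-26757) = 3*I*sqrt(2973) ≈ 163.58*I)
(R + K*P(-3, s(0))) + 25647 = (3*I*sqrt(2973) + 118*(9/16)) + 25647 = (3*I*sqrt(2973) + 531/8) + 25647 = (531/8 + 3*I*sqrt(2973)) + 25647 = 205707/8 + 3*I*sqrt(2973)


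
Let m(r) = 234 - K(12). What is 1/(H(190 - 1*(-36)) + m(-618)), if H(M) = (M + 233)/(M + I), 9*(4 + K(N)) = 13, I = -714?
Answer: 4392/1034821 ≈ 0.0042442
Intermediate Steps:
K(N) = -23/9 (K(N) = -4 + (⅑)*13 = -4 + 13/9 = -23/9)
m(r) = 2129/9 (m(r) = 234 - 1*(-23/9) = 234 + 23/9 = 2129/9)
H(M) = (233 + M)/(-714 + M) (H(M) = (M + 233)/(M - 714) = (233 + M)/(-714 + M))
1/(H(190 - 1*(-36)) + m(-618)) = 1/((233 + (190 - 1*(-36)))/(-714 + (190 - 1*(-36))) + 2129/9) = 1/((233 + (190 + 36))/(-714 + (190 + 36)) + 2129/9) = 1/((233 + 226)/(-714 + 226) + 2129/9) = 1/(459/(-488) + 2129/9) = 1/(-1/488*459 + 2129/9) = 1/(-459/488 + 2129/9) = 1/(1034821/4392) = 4392/1034821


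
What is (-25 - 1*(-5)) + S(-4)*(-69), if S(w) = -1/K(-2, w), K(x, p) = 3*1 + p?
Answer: -89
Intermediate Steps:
K(x, p) = 3 + p
S(w) = -1/(3 + w)
(-25 - 1*(-5)) + S(-4)*(-69) = (-25 - 1*(-5)) - 1/(3 - 4)*(-69) = (-25 + 5) - 1/(-1)*(-69) = -20 - 1*(-1)*(-69) = -20 + 1*(-69) = -20 - 69 = -89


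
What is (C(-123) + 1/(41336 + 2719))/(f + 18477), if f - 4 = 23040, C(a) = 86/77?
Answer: 344437/12804453585 ≈ 2.6900e-5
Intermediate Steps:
C(a) = 86/77 (C(a) = 86*(1/77) = 86/77)
f = 23044 (f = 4 + 23040 = 23044)
(C(-123) + 1/(41336 + 2719))/(f + 18477) = (86/77 + 1/(41336 + 2719))/(23044 + 18477) = (86/77 + 1/44055)/41521 = (86/77 + 1/44055)*(1/41521) = (344437/308385)*(1/41521) = 344437/12804453585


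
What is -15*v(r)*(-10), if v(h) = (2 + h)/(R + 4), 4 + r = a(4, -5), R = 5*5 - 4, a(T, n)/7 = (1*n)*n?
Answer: 1038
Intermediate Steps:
a(T, n) = 7*n² (a(T, n) = 7*((1*n)*n) = 7*(n*n) = 7*n²)
R = 21 (R = 25 - 4 = 21)
r = 171 (r = -4 + 7*(-5)² = -4 + 7*25 = -4 + 175 = 171)
v(h) = 2/25 + h/25 (v(h) = (2 + h)/(21 + 4) = (2 + h)/25 = (2 + h)*(1/25) = 2/25 + h/25)
-15*v(r)*(-10) = -15*(2/25 + (1/25)*171)*(-10) = -15*(2/25 + 171/25)*(-10) = -15*173/25*(-10) = -519/5*(-10) = 1038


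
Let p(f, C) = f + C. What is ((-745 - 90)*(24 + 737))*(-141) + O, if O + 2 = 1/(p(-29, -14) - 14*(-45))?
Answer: 52593047472/587 ≈ 8.9596e+7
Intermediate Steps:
p(f, C) = C + f
O = -1173/587 (O = -2 + 1/((-14 - 29) - 14*(-45)) = -2 + 1/(-43 + 630) = -2 + 1/587 = -1173/587 ≈ -1.9983)
((-745 - 90)*(24 + 737))*(-141) + O = ((-745 - 90)*(24 + 737))*(-141) - 1173/587 = -835*761*(-141) - 1173/587 = -635435*(-141) - 1173/587 = 89596335 - 1173/587 = 52593047472/587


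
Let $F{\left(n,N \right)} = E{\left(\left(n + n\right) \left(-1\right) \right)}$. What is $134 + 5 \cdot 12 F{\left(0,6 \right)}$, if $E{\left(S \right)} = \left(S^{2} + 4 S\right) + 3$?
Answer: $314$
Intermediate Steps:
$E{\left(S \right)} = 3 + S^{2} + 4 S$
$F{\left(n,N \right)} = 3 - 8 n + 4 n^{2}$ ($F{\left(n,N \right)} = 3 + \left(\left(n + n\right) \left(-1\right)\right)^{2} + 4 \left(n + n\right) \left(-1\right) = 3 + \left(2 n \left(-1\right)\right)^{2} + 4 \cdot 2 n \left(-1\right) = 3 + \left(- 2 n\right)^{2} + 4 \left(- 2 n\right) = 3 + 4 n^{2} - 8 n = 3 - 8 n + 4 n^{2}$)
$134 + 5 \cdot 12 F{\left(0,6 \right)} = 134 + 5 \cdot 12 \left(3 - 0 + 4 \cdot 0^{2}\right) = 134 + 60 \left(3 + 0 + 4 \cdot 0\right) = 134 + 60 \left(3 + 0 + 0\right) = 134 + 60 \cdot 3 = 134 + 180 = 314$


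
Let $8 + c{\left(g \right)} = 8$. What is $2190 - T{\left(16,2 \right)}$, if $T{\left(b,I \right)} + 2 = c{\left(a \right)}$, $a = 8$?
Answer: $2192$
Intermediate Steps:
$c{\left(g \right)} = 0$ ($c{\left(g \right)} = -8 + 8 = 0$)
$T{\left(b,I \right)} = -2$ ($T{\left(b,I \right)} = -2 + 0 = -2$)
$2190 - T{\left(16,2 \right)} = 2190 - -2 = 2190 + 2 = 2192$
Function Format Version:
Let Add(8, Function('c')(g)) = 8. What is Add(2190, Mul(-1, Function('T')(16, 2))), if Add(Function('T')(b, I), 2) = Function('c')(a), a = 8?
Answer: 2192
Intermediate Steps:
Function('c')(g) = 0 (Function('c')(g) = Add(-8, 8) = 0)
Function('T')(b, I) = -2 (Function('T')(b, I) = Add(-2, 0) = -2)
Add(2190, Mul(-1, Function('T')(16, 2))) = Add(2190, Mul(-1, -2)) = Add(2190, 2) = 2192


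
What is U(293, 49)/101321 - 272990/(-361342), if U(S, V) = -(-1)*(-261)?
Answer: 13782654764/18305766391 ≈ 0.75291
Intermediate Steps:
U(S, V) = -261 (U(S, V) = -1*261 = -261)
U(293, 49)/101321 - 272990/(-361342) = -261/101321 - 272990/(-361342) = -261*1/101321 - 272990*(-1/361342) = -261/101321 + 136495/180671 = 13782654764/18305766391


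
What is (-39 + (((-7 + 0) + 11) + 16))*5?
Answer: -95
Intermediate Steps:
(-39 + (((-7 + 0) + 11) + 16))*5 = (-39 + ((-7 + 11) + 16))*5 = (-39 + (4 + 16))*5 = (-39 + 20)*5 = -19*5 = -95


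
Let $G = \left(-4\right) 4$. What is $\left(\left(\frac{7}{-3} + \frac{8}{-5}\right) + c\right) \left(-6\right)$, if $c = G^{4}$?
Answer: $- \frac{1965962}{5} \approx -3.9319 \cdot 10^{5}$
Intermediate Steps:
$G = -16$
$c = 65536$ ($c = \left(-16\right)^{4} = 65536$)
$\left(\left(\frac{7}{-3} + \frac{8}{-5}\right) + c\right) \left(-6\right) = \left(\left(\frac{7}{-3} + \frac{8}{-5}\right) + 65536\right) \left(-6\right) = \left(\left(7 \left(- \frac{1}{3}\right) + 8 \left(- \frac{1}{5}\right)\right) + 65536\right) \left(-6\right) = \left(\left(- \frac{7}{3} - \frac{8}{5}\right) + 65536\right) \left(-6\right) = \left(- \frac{59}{15} + 65536\right) \left(-6\right) = \frac{982981}{15} \left(-6\right) = - \frac{1965962}{5}$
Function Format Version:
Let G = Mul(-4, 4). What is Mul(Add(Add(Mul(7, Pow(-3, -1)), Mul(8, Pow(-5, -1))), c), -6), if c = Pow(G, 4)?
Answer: Rational(-1965962, 5) ≈ -3.9319e+5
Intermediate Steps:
G = -16
c = 65536 (c = Pow(-16, 4) = 65536)
Mul(Add(Add(Mul(7, Pow(-3, -1)), Mul(8, Pow(-5, -1))), c), -6) = Mul(Add(Add(Mul(7, Pow(-3, -1)), Mul(8, Pow(-5, -1))), 65536), -6) = Mul(Add(Add(Mul(7, Rational(-1, 3)), Mul(8, Rational(-1, 5))), 65536), -6) = Mul(Add(Add(Rational(-7, 3), Rational(-8, 5)), 65536), -6) = Mul(Add(Rational(-59, 15), 65536), -6) = Mul(Rational(982981, 15), -6) = Rational(-1965962, 5)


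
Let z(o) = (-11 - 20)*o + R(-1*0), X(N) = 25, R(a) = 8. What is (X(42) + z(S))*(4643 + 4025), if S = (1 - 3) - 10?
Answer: 3510540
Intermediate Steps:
S = -12 (S = -2 - 10 = -12)
z(o) = 8 - 31*o (z(o) = (-11 - 20)*o + 8 = -31*o + 8 = 8 - 31*o)
(X(42) + z(S))*(4643 + 4025) = (25 + (8 - 31*(-12)))*(4643 + 4025) = (25 + (8 + 372))*8668 = (25 + 380)*8668 = 405*8668 = 3510540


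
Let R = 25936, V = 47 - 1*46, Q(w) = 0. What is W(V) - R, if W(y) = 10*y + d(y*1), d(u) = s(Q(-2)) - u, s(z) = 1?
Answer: -25926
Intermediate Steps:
V = 1 (V = 47 - 46 = 1)
d(u) = 1 - u
W(y) = 1 + 9*y (W(y) = 10*y + (1 - y) = 1 + 9*y)
W(V) - R = (1 + 9*1) - 1*25936 = (1 + 9) - 25936 = 10 - 25936 = -25926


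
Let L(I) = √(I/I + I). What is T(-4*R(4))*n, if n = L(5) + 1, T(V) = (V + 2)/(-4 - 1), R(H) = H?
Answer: 14/5 + 14*√6/5 ≈ 9.6586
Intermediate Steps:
L(I) = √(1 + I)
T(V) = -⅖ - V/5 (T(V) = (2 + V)/(-5) = (2 + V)*(-⅕) = -⅖ - V/5)
n = 1 + √6 (n = √(1 + 5) + 1 = √6 + 1 = 1 + √6 ≈ 3.4495)
T(-4*R(4))*n = (-⅖ - (-4)*4/5)*(1 + √6) = (-⅖ - ⅕*(-16))*(1 + √6) = (-⅖ + 16/5)*(1 + √6) = 14*(1 + √6)/5 = 14/5 + 14*√6/5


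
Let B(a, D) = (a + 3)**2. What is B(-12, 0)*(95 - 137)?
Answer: -3402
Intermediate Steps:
B(a, D) = (3 + a)**2
B(-12, 0)*(95 - 137) = (3 - 12)**2*(95 - 137) = (-9)**2*(-42) = 81*(-42) = -3402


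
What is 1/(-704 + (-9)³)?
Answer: -1/1433 ≈ -0.00069784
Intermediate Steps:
1/(-704 + (-9)³) = 1/(-704 - 729) = 1/(-1433) = -1/1433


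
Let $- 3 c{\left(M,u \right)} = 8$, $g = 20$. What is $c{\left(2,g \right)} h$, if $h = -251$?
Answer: $\frac{2008}{3} \approx 669.33$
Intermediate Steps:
$c{\left(M,u \right)} = - \frac{8}{3}$ ($c{\left(M,u \right)} = \left(- \frac{1}{3}\right) 8 = - \frac{8}{3}$)
$c{\left(2,g \right)} h = \left(- \frac{8}{3}\right) \left(-251\right) = \frac{2008}{3}$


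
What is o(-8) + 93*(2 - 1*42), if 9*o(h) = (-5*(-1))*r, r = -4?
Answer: -33500/9 ≈ -3722.2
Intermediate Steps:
o(h) = -20/9 (o(h) = (-5*(-1)*(-4))/9 = (5*(-4))/9 = (⅑)*(-20) = -20/9)
o(-8) + 93*(2 - 1*42) = -20/9 + 93*(2 - 1*42) = -20/9 + 93*(2 - 42) = -20/9 + 93*(-40) = -20/9 - 3720 = -33500/9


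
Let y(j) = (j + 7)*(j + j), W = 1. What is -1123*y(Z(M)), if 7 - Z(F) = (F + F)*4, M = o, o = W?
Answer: 13476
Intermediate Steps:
o = 1
M = 1
Z(F) = 7 - 8*F (Z(F) = 7 - (F + F)*4 = 7 - 2*F*4 = 7 - 8*F)
y(j) = 2*j*(7 + j) (y(j) = (7 + j)*(2*j) = 2*j*(7 + j))
-1123*y(Z(M)) = -2246*(7 - 8*1)*(7 + (7 - 8*1)) = -2246*(7 - 8)*(7 + (7 - 8)) = -2246*(-1)*(7 - 1) = -2246*(-1)*6 = -1123*(-12) = 13476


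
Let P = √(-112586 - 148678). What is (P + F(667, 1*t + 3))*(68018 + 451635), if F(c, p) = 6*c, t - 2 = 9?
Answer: 2079651306 + 2078612*I*√16329 ≈ 2.0797e+9 + 2.6562e+8*I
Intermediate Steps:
t = 11 (t = 2 + 9 = 11)
P = 4*I*√16329 (P = √(-261264) = 4*I*√16329 ≈ 511.14*I)
(P + F(667, 1*t + 3))*(68018 + 451635) = (4*I*√16329 + 6*667)*(68018 + 451635) = (4*I*√16329 + 4002)*519653 = (4002 + 4*I*√16329)*519653 = 2079651306 + 2078612*I*√16329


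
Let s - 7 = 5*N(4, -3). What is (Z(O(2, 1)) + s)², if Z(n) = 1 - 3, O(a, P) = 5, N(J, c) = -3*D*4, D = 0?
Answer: 25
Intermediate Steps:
N(J, c) = 0 (N(J, c) = -3*0*4 = 0*4 = 0)
s = 7 (s = 7 + 5*0 = 7 + 0 = 7)
Z(n) = -2
(Z(O(2, 1)) + s)² = (-2 + 7)² = 5² = 25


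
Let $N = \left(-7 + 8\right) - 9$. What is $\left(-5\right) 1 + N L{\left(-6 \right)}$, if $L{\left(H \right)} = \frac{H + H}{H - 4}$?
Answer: $- \frac{73}{5} \approx -14.6$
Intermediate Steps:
$N = -8$ ($N = 1 - 9 = -8$)
$L{\left(H \right)} = \frac{2 H}{-4 + H}$
$\left(-5\right) 1 + N L{\left(-6 \right)} = \left(-5\right) 1 - 8 \cdot 2 \left(-6\right) \frac{1}{-4 - 6} = -5 - 8 \cdot 2 \left(-6\right) \frac{1}{-10} = -5 - 8 \cdot 2 \left(-6\right) \left(- \frac{1}{10}\right) = -5 - \frac{48}{5} = - \frac{73}{5}$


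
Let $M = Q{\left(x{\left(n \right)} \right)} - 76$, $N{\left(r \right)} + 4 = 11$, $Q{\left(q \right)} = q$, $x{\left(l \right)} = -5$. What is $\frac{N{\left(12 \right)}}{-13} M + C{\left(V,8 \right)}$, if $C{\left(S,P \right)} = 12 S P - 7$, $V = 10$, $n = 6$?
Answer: $\frac{12956}{13} \approx 996.62$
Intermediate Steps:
$N{\left(r \right)} = 7$ ($N{\left(r \right)} = -4 + 11 = 7$)
$C{\left(S,P \right)} = -7 + 12 P S$ ($C{\left(S,P \right)} = 12 P S - 7 = -7 + 12 P S$)
$M = -81$ ($M = -5 - 76 = -81$)
$\frac{N{\left(12 \right)}}{-13} M + C{\left(V,8 \right)} = \frac{7}{-13} \left(-81\right) - \left(7 - 960\right) = 7 \left(- \frac{1}{13}\right) \left(-81\right) + \left(-7 + 960\right) = \left(- \frac{7}{13}\right) \left(-81\right) + 953 = \frac{567}{13} + 953 = \frac{12956}{13}$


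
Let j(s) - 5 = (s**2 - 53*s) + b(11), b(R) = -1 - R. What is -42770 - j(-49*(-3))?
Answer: -56581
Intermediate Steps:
j(s) = -7 + s**2 - 53*s (j(s) = 5 + ((s**2 - 53*s) + (-1 - 1*11)) = 5 + ((s**2 - 53*s) + (-1 - 11)) = 5 + ((s**2 - 53*s) - 12) = 5 + (-12 + s**2 - 53*s) = -7 + s**2 - 53*s)
-42770 - j(-49*(-3)) = -42770 - (-7 + (-49*(-3))**2 - (-2597)*(-3)) = -42770 - (-7 + 147**2 - 53*147) = -42770 - (-7 + 21609 - 7791) = -42770 - 1*13811 = -42770 - 13811 = -56581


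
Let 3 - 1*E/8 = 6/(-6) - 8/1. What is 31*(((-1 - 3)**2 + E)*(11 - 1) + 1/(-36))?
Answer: 1249889/36 ≈ 34719.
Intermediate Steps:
E = 96 (E = 24 - 8*(6/(-6) - 8/1) = 24 - 8*(6*(-1/6) - 8*1) = 24 - 8*(-1 - 8) = 24 - 8*(-9) = 24 + 72 = 96)
31*(((-1 - 3)**2 + E)*(11 - 1) + 1/(-36)) = 31*(((-1 - 3)**2 + 96)*(11 - 1) + 1/(-36)) = 31*(((-4)**2 + 96)*10 - 1/36) = 31*((16 + 96)*10 - 1/36) = 31*(112*10 - 1/36) = 31*(1120 - 1/36) = 31*(40319/36) = 1249889/36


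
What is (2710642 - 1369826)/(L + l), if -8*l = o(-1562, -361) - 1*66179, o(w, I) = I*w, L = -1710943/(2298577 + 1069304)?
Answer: -36125669847168/1676218164887 ≈ -21.552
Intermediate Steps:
L = -1710943/3367881 ≈ -0.50802
l = -497703/8 (l = -(-361*(-1562) - 1*66179)/8 = -(563882 - 66179)/8 = -⅛*497703 = -497703/8 ≈ -62213.)
(2710642 - 1369826)/(L + l) = (2710642 - 1369826)/(-1710943/3367881 - 497703/8) = 1340816/(-1676218164887/26943048) = 1340816*(-26943048/1676218164887) = -36125669847168/1676218164887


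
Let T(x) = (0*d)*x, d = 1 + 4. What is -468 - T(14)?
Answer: -468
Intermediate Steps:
d = 5
T(x) = 0 (T(x) = (0*5)*x = 0*x = 0)
-468 - T(14) = -468 - 1*0 = -468 + 0 = -468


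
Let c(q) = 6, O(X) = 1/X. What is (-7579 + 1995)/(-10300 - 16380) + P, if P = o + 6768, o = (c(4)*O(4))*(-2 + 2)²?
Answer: 22571978/3335 ≈ 6768.2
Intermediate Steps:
O(X) = 1/X
o = 0 (o = (6/4)*(-2 + 2)² = (6*(¼))*0² = (3/2)*0 = 0)
P = 6768 (P = 0 + 6768 = 6768)
(-7579 + 1995)/(-10300 - 16380) + P = (-7579 + 1995)/(-10300 - 16380) + 6768 = -5584/(-26680) + 6768 = -5584*(-1/26680) + 6768 = 698/3335 + 6768 = 22571978/3335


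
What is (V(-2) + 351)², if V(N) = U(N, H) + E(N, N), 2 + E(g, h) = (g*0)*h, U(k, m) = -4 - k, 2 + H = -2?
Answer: 120409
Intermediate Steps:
H = -4 (H = -2 - 2 = -4)
E(g, h) = -2 (E(g, h) = -2 + (g*0)*h = -2 + 0*h = -2 + 0 = -2)
V(N) = -6 - N (V(N) = (-4 - N) - 2 = -6 - N)
(V(-2) + 351)² = ((-6 - 1*(-2)) + 351)² = ((-6 + 2) + 351)² = (-4 + 351)² = 347² = 120409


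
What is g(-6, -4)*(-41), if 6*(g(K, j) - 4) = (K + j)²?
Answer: -2542/3 ≈ -847.33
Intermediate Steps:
g(K, j) = 4 + (K + j)²/6
g(-6, -4)*(-41) = (4 + (-6 - 4)²/6)*(-41) = (4 + (⅙)*(-10)²)*(-41) = (4 + (⅙)*100)*(-41) = (4 + 50/3)*(-41) = (62/3)*(-41) = -2542/3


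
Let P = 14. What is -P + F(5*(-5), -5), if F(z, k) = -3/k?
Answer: -67/5 ≈ -13.400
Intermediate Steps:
-P + F(5*(-5), -5) = -1*14 - 3/(-5) = -14 - 3*(-⅕) = -14 + ⅗ = -67/5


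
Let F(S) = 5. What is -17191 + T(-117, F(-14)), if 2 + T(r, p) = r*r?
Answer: -3504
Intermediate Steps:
T(r, p) = -2 + r² (T(r, p) = -2 + r*r = -2 + r²)
-17191 + T(-117, F(-14)) = -17191 + (-2 + (-117)²) = -17191 + (-2 + 13689) = -17191 + 13687 = -3504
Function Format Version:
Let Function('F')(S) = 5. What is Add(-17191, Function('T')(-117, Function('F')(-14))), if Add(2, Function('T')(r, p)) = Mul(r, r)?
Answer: -3504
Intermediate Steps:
Function('T')(r, p) = Add(-2, Pow(r, 2)) (Function('T')(r, p) = Add(-2, Mul(r, r)) = Add(-2, Pow(r, 2)))
Add(-17191, Function('T')(-117, Function('F')(-14))) = Add(-17191, Add(-2, Pow(-117, 2))) = Add(-17191, Add(-2, 13689)) = Add(-17191, 13687) = -3504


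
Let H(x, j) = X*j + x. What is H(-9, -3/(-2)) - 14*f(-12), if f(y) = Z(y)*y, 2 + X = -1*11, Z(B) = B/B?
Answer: 279/2 ≈ 139.50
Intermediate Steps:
Z(B) = 1
X = -13 (X = -2 - 1*11 = -2 - 11 = -13)
H(x, j) = x - 13*j (H(x, j) = -13*j + x = x - 13*j)
f(y) = y (f(y) = 1*y = y)
H(-9, -3/(-2)) - 14*f(-12) = (-9 - (-39)/(-2)) - 14*(-12) = (-9 - (-39)*(-1)/2) + 168 = (-9 - 13*3/2) + 168 = (-9 - 39/2) + 168 = -57/2 + 168 = 279/2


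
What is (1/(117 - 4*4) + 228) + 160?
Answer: 39189/101 ≈ 388.01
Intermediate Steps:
(1/(117 - 4*4) + 228) + 160 = (1/(117 - 16) + 228) + 160 = (1/101 + 228) + 160 = 23029/101 + 160 = 39189/101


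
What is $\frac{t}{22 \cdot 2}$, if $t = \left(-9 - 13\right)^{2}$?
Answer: $11$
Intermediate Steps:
$t = 484$ ($t = \left(-22\right)^{2} = 484$)
$\frac{t}{22 \cdot 2} = \frac{484}{22 \cdot 2} = \frac{484}{44} = 484 \cdot \frac{1}{44} = 11$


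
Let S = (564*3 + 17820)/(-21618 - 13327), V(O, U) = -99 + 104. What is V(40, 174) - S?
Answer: 194237/34945 ≈ 5.5584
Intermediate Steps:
V(O, U) = 5
S = -19512/34945 (S = (1692 + 17820)/(-34945) = 19512*(-1/34945) = -19512/34945 ≈ -0.55836)
V(40, 174) - S = 5 - 1*(-19512/34945) = 5 + 19512/34945 = 194237/34945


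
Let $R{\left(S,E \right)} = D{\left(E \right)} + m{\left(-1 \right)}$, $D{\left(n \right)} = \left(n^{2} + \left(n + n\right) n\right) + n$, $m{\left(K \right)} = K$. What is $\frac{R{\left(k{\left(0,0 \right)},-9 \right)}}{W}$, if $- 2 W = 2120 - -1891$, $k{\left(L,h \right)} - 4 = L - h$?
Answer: $- \frac{466}{4011} \approx -0.11618$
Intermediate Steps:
$k{\left(L,h \right)} = 4 + L - h$ ($k{\left(L,h \right)} = 4 + \left(L - h\right) = 4 + L - h$)
$D{\left(n \right)} = n + 3 n^{2}$ ($D{\left(n \right)} = \left(n^{2} + 2 n n\right) + n = \left(n^{2} + 2 n^{2}\right) + n = 3 n^{2} + n = n + 3 n^{2}$)
$R{\left(S,E \right)} = -1 + E \left(1 + 3 E\right)$ ($R{\left(S,E \right)} = E \left(1 + 3 E\right) - 1 = -1 + E \left(1 + 3 E\right)$)
$W = - \frac{4011}{2}$ ($W = - \frac{2120 - -1891}{2} = - \frac{2120 + 1891}{2} = \left(- \frac{1}{2}\right) 4011 = - \frac{4011}{2} \approx -2005.5$)
$\frac{R{\left(k{\left(0,0 \right)},-9 \right)}}{W} = \frac{-1 - 9 \left(1 + 3 \left(-9\right)\right)}{- \frac{4011}{2}} = \left(-1 - 9 \left(1 - 27\right)\right) \left(- \frac{2}{4011}\right) = \left(-1 - -234\right) \left(- \frac{2}{4011}\right) = \left(-1 + 234\right) \left(- \frac{2}{4011}\right) = 233 \left(- \frac{2}{4011}\right) = - \frac{466}{4011}$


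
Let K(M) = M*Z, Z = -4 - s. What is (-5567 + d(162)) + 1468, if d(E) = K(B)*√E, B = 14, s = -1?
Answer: -4099 - 378*√2 ≈ -4633.6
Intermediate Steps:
Z = -3 (Z = -4 - 1*(-1) = -4 + 1 = -3)
K(M) = -3*M (K(M) = M*(-3) = -3*M)
d(E) = -42*√E (d(E) = (-3*14)*√E = -42*√E)
(-5567 + d(162)) + 1468 = (-5567 - 378*√2) + 1468 = -4099 - 378*√2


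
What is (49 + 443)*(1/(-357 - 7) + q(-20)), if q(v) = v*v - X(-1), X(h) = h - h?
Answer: 17908677/91 ≈ 1.9680e+5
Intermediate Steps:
X(h) = 0
q(v) = v² (q(v) = v*v - 1*0 = v² + 0 = v²)
(49 + 443)*(1/(-357 - 7) + q(-20)) = (49 + 443)*(1/(-357 - 7) + (-20)²) = 492*(1/(-364) + 400) = 492*(-1/364 + 400) = 492*(145599/364) = 17908677/91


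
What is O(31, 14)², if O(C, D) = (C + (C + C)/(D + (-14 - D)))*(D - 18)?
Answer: 553536/49 ≈ 11297.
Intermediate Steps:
O(C, D) = 6*C*(-18 + D)/7 (O(C, D) = (C + (2*C)/(-14))*(-18 + D) = (C + (2*C)*(-1/14))*(-18 + D) = (C - C/7)*(-18 + D) = (6*C/7)*(-18 + D) = 6*C*(-18 + D)/7)
O(31, 14)² = ((6/7)*31*(-18 + 14))² = ((6/7)*31*(-4))² = (-744/7)² = 553536/49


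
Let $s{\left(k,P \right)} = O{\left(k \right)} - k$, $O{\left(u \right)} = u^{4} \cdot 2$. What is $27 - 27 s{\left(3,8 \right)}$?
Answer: $-4266$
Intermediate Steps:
$O{\left(u \right)} = 2 u^{4}$
$s{\left(k,P \right)} = - k + 2 k^{4}$ ($s{\left(k,P \right)} = 2 k^{4} - k = - k + 2 k^{4}$)
$27 - 27 s{\left(3,8 \right)} = 27 - 27 \left(\left(-1\right) 3 + 2 \cdot 3^{4}\right) = 27 - 27 \left(-3 + 2 \cdot 81\right) = 27 - 27 \left(-3 + 162\right) = 27 - 4293 = -4266$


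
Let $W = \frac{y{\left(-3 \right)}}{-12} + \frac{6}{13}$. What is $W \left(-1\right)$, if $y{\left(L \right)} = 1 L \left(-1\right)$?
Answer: $- \frac{11}{52} \approx -0.21154$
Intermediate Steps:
$y{\left(L \right)} = - L$ ($y{\left(L \right)} = L \left(-1\right) = - L$)
$W = \frac{11}{52}$ ($W = \frac{\left(-1\right) \left(-3\right)}{-12} + \frac{6}{13} = 3 \left(- \frac{1}{12}\right) + 6 \cdot \frac{1}{13} = - \frac{1}{4} + \frac{6}{13} = \frac{11}{52} \approx 0.21154$)
$W \left(-1\right) = \frac{11}{52} \left(-1\right) = - \frac{11}{52}$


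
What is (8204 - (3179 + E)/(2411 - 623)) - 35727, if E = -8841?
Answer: -165119/6 ≈ -27520.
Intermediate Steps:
(8204 - (3179 + E)/(2411 - 623)) - 35727 = (8204 - (3179 - 8841)/(2411 - 623)) - 35727 = (8204 - (-5662)/1788) - 35727 = (8204 - 1*(-19/6)) - 35727 = (8204 + 19/6) - 35727 = 49243/6 - 35727 = -165119/6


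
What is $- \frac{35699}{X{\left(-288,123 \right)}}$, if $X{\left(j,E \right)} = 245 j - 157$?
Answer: $\frac{35699}{70717} \approx 0.50482$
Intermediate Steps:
$X{\left(j,E \right)} = -157 + 245 j$
$- \frac{35699}{X{\left(-288,123 \right)}} = - \frac{35699}{-157 + 245 \left(-288\right)} = - \frac{35699}{-157 - 70560} = - \frac{35699}{-70717} = \left(-35699\right) \left(- \frac{1}{70717}\right) = \frac{35699}{70717}$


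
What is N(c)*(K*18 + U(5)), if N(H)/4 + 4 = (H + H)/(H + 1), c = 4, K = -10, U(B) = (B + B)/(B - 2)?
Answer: 1696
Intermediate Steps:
U(B) = 2*B/(-2 + B) (U(B) = (2*B)/(-2 + B) = 2*B/(-2 + B))
N(H) = -16 + 8*H/(1 + H) (N(H) = -16 + 4*((H + H)/(H + 1)) = -16 + 4*((2*H)/(1 + H)) = -16 + 4*(2*H/(1 + H)) = -16 + 8*H/(1 + H))
N(c)*(K*18 + U(5)) = (8*(-2 - 1*4)/(1 + 4))*(-10*18 + 2*5/(-2 + 5)) = (8*(-2 - 4)/5)*(-180 + 2*5/3) = (8*(1/5)*(-6))*(-180 + 2*5*(1/3)) = -48*(-180 + 10/3)/5 = -48/5*(-530/3) = 1696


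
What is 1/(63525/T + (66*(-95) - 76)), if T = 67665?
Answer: -4511/28622571 ≈ -0.00015760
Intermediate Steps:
1/(63525/T + (66*(-95) - 76)) = 1/(63525/67665 + (66*(-95) - 76)) = 1/(63525*(1/67665) + (-6270 - 76)) = 1/(4235/4511 - 6346) = 1/(-28622571/4511) = -4511/28622571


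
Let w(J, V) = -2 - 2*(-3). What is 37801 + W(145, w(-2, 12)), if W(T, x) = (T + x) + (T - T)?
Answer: 37950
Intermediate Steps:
w(J, V) = 4 (w(J, V) = -2 + 6 = 4)
W(T, x) = T + x (W(T, x) = (T + x) + 0 = T + x)
37801 + W(145, w(-2, 12)) = 37801 + (145 + 4) = 37801 + 149 = 37950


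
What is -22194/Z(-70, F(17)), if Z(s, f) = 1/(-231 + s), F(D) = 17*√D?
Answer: 6680394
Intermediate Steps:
-22194/Z(-70, F(17)) = -22194/(1/(-231 - 70)) = -22194/(1/(-301)) = -22194/(-1/301) = -22194*(-301) = 6680394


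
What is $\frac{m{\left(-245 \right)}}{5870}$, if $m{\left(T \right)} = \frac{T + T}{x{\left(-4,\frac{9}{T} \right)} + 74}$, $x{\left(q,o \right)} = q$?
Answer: $- \frac{7}{5870} \approx -0.0011925$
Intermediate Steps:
$m{\left(T \right)} = \frac{T}{35}$ ($m{\left(T \right)} = \frac{T + T}{-4 + 74} = \frac{2 T}{70} = 2 T \frac{1}{70} = \frac{T}{35}$)
$\frac{m{\left(-245 \right)}}{5870} = \frac{\frac{1}{35} \left(-245\right)}{5870} = \left(-7\right) \frac{1}{5870} = - \frac{7}{5870}$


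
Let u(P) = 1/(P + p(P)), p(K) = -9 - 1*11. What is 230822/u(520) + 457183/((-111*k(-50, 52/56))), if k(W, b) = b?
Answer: 166531672438/1443 ≈ 1.1541e+8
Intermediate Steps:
p(K) = -20 (p(K) = -9 - 11 = -20)
u(P) = 1/(-20 + P) (u(P) = 1/(P - 20) = 1/(-20 + P))
230822/u(520) + 457183/((-111*k(-50, 52/56))) = 230822/(1/(-20 + 520)) + 457183/((-5772/56)) = 230822/(1/500) + 457183/((-5772/56)) = 230822/(1/500) + 457183/((-111*13/14)) = 230822*500 + 457183/(-1443/14) = 115411000 + 457183*(-14/1443) = 115411000 - 6400562/1443 = 166531672438/1443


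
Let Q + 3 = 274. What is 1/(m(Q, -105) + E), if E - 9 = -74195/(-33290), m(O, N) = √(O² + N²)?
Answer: -497758738/3738701066103 + 44328964*√84466/3738701066103 ≈ 0.0033128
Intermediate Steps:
Q = 271 (Q = -3 + 274 = 271)
m(O, N) = √(N² + O²)
E = 74761/6658 (E = 9 - 74195/(-33290) = 9 - 74195*(-1/33290) = 9 + 14839/6658 = 74761/6658 ≈ 11.229)
1/(m(Q, -105) + E) = 1/(√((-105)² + 271²) + 74761/6658) = 1/(√(11025 + 73441) + 74761/6658) = 1/(√84466 + 74761/6658) = 1/(74761/6658 + √84466)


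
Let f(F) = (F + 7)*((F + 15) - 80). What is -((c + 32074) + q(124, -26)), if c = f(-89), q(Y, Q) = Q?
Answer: -44676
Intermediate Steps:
f(F) = (-65 + F)*(7 + F) (f(F) = (7 + F)*((15 + F) - 80) = (7 + F)*(-65 + F) = (-65 + F)*(7 + F))
c = 12628 (c = -455 + (-89)² - 58*(-89) = -455 + 7921 + 5162 = 12628)
-((c + 32074) + q(124, -26)) = -((12628 + 32074) - 26) = -(44702 - 26) = -1*44676 = -44676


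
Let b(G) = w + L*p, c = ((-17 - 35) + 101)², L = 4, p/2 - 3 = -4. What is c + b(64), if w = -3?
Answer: 2390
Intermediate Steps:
p = -2 (p = 6 + 2*(-4) = 6 - 8 = -2)
c = 2401 (c = (-52 + 101)² = 49² = 2401)
b(G) = -11 (b(G) = -3 + 4*(-2) = -3 - 8 = -11)
c + b(64) = 2401 - 11 = 2390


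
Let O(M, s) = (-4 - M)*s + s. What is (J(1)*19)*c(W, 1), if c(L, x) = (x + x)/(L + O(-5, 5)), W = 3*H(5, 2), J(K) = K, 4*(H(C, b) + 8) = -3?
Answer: -152/65 ≈ -2.3385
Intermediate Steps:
H(C, b) = -35/4 (H(C, b) = -8 + (¼)*(-3) = -8 - ¾ = -35/4)
O(M, s) = s + s*(-4 - M) (O(M, s) = s*(-4 - M) + s = s + s*(-4 - M))
W = -105/4 (W = 3*(-35/4) = -105/4 ≈ -26.250)
c(L, x) = 2*x/(10 + L) (c(L, x) = (x + x)/(L - 1*5*(3 - 5)) = (2*x)/(L - 1*5*(-2)) = (2*x)/(L + 10) = (2*x)/(10 + L) = 2*x/(10 + L))
(J(1)*19)*c(W, 1) = (1*19)*(2*1/(10 - 105/4)) = 19*(2*1/(-65/4)) = 19*(2*1*(-4/65)) = 19*(-8/65) = -152/65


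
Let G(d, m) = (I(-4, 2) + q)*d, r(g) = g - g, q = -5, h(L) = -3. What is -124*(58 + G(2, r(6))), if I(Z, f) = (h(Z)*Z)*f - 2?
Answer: -11408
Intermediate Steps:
I(Z, f) = -2 - 3*Z*f (I(Z, f) = (-3*Z)*f - 2 = -3*Z*f - 2 = -2 - 3*Z*f)
r(g) = 0
G(d, m) = 17*d (G(d, m) = ((-2 - 3*(-4)*2) - 5)*d = ((-2 + 24) - 5)*d = (22 - 5)*d = 17*d)
-124*(58 + G(2, r(6))) = -124*(58 + 17*2) = -124*(58 + 34) = -124*92 = -11408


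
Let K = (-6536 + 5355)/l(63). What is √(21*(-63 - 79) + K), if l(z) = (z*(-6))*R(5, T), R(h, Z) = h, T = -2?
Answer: I*√1183307790/630 ≈ 54.602*I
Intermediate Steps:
l(z) = -30*z (l(z) = (z*(-6))*5 = -6*z*5 = -30*z)
K = 1181/1890 (K = (-6536 + 5355)/((-30*63)) = -1181/(-1890) = -1181*(-1/1890) = 1181/1890 ≈ 0.62487)
√(21*(-63 - 79) + K) = √(21*(-63 - 79) + 1181/1890) = √(21*(-142) + 1181/1890) = √(-2982 + 1181/1890) = √(-5634799/1890) = I*√1183307790/630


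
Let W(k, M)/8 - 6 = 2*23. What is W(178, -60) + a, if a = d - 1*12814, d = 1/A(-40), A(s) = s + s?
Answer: -991841/80 ≈ -12398.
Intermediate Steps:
A(s) = 2*s
d = -1/80 (d = 1/(2*(-40)) = 1/(-80) = -1/80 ≈ -0.012500)
W(k, M) = 416 (W(k, M) = 48 + 8*(2*23) = 48 + 8*46 = 48 + 368 = 416)
a = -1025121/80 (a = -1/80 - 1*12814 = -1/80 - 12814 = -1025121/80 ≈ -12814.)
W(178, -60) + a = 416 - 1025121/80 = -991841/80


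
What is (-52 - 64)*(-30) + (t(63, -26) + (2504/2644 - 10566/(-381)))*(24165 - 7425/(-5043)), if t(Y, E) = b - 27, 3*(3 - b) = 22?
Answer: -8559722097720/141114907 ≈ -60658.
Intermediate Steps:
b = -13/3 (b = 3 - ⅓*22 = 3 - 22/3 = -13/3 ≈ -4.3333)
t(Y, E) = -94/3 (t(Y, E) = -13/3 - 27 = -94/3)
(-52 - 64)*(-30) + (t(63, -26) + (2504/2644 - 10566/(-381)))*(24165 - 7425/(-5043)) = (-52 - 64)*(-30) + (-94/3 + (2504/2644 - 10566/(-381)))*(24165 - 7425/(-5043)) = -116*(-30) + (-94/3 + (2504*(1/2644) - 10566*(-1/381)))*(24165 - 7425*(-1/5043)) = 3480 + (-94/3 + (626/661 + 3522/127))*(24165 + 2475/1681) = 3480 + (-94/3 + 2407544/83947)*(40623840/1681) = 3480 - 668386/251841*40623840/1681 = 3480 - 9050801974080/141114907 = -8559722097720/141114907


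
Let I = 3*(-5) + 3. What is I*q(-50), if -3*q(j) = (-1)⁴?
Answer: 4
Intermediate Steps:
q(j) = -⅓ (q(j) = -⅓*(-1)⁴ = -⅓*1 = -⅓)
I = -12 (I = -15 + 3 = -12)
I*q(-50) = -12*(-⅓) = 4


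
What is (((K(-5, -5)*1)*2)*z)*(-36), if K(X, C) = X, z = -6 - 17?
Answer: -8280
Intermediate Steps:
z = -23
(((K(-5, -5)*1)*2)*z)*(-36) = ((-5*1*2)*(-23))*(-36) = (-5*2*(-23))*(-36) = -10*(-23)*(-36) = 230*(-36) = -8280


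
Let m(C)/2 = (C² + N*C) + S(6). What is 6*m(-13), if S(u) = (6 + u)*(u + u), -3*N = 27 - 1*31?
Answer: 3548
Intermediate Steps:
N = 4/3 (N = -(27 - 1*31)/3 = -(27 - 31)/3 = -⅓*(-4) = 4/3 ≈ 1.3333)
S(u) = 2*u*(6 + u) (S(u) = (6 + u)*(2*u) = 2*u*(6 + u))
m(C) = 288 + 2*C² + 8*C/3 (m(C) = 2*((C² + 4*C/3) + 2*6*(6 + 6)) = 2*((C² + 4*C/3) + 2*6*12) = 2*((C² + 4*C/3) + 144) = 2*(144 + C² + 4*C/3) = 288 + 2*C² + 8*C/3)
6*m(-13) = 6*(288 + 2*(-13)² + (8/3)*(-13)) = 6*(288 + 2*169 - 104/3) = 6*(288 + 338 - 104/3) = 6*(1774/3) = 3548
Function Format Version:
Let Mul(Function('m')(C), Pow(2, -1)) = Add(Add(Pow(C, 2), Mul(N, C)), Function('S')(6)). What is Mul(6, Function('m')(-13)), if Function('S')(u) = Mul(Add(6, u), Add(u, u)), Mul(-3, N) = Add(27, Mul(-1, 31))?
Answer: 3548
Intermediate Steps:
N = Rational(4, 3) (N = Mul(Rational(-1, 3), Add(27, Mul(-1, 31))) = Mul(Rational(-1, 3), Add(27, -31)) = Mul(Rational(-1, 3), -4) = Rational(4, 3) ≈ 1.3333)
Function('S')(u) = Mul(2, u, Add(6, u)) (Function('S')(u) = Mul(Add(6, u), Mul(2, u)) = Mul(2, u, Add(6, u)))
Function('m')(C) = Add(288, Mul(2, Pow(C, 2)), Mul(Rational(8, 3), C)) (Function('m')(C) = Mul(2, Add(Add(Pow(C, 2), Mul(Rational(4, 3), C)), Mul(2, 6, Add(6, 6)))) = Mul(2, Add(Add(Pow(C, 2), Mul(Rational(4, 3), C)), Mul(2, 6, 12))) = Mul(2, Add(Add(Pow(C, 2), Mul(Rational(4, 3), C)), 144)) = Mul(2, Add(144, Pow(C, 2), Mul(Rational(4, 3), C))) = Add(288, Mul(2, Pow(C, 2)), Mul(Rational(8, 3), C)))
Mul(6, Function('m')(-13)) = Mul(6, Add(288, Mul(2, Pow(-13, 2)), Mul(Rational(8, 3), -13))) = Mul(6, Add(288, Mul(2, 169), Rational(-104, 3))) = Mul(6, Add(288, 338, Rational(-104, 3))) = Mul(6, Rational(1774, 3)) = 3548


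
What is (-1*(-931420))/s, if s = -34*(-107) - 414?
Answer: 232855/806 ≈ 288.90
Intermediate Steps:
s = 3224 (s = 3638 - 414 = 3224)
(-1*(-931420))/s = -1*(-931420)/3224 = 931420*(1/3224) = 232855/806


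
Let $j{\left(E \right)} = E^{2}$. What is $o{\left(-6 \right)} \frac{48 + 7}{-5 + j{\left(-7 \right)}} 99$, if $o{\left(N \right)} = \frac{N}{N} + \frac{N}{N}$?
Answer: $\frac{495}{2} \approx 247.5$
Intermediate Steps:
$o{\left(N \right)} = 2$ ($o{\left(N \right)} = 1 + 1 = 2$)
$o{\left(-6 \right)} \frac{48 + 7}{-5 + j{\left(-7 \right)}} 99 = 2 \frac{48 + 7}{-5 + \left(-7\right)^{2}} \cdot 99 = 2 \frac{55}{-5 + 49} \cdot 99 = 2 \cdot \frac{55}{44} \cdot 99 = 2 \cdot 55 \cdot \frac{1}{44} \cdot 99 = 2 \cdot \frac{5}{4} \cdot 99 = \frac{5}{2} \cdot 99 = \frac{495}{2}$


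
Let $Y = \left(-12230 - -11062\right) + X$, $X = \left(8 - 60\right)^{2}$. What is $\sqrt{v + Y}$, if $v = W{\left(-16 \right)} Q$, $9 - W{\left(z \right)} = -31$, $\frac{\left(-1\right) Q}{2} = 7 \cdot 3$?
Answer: $12 i \approx 12.0 i$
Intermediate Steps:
$Q = -42$ ($Q = - 2 \cdot 7 \cdot 3 = \left(-2\right) 21 = -42$)
$W{\left(z \right)} = 40$ ($W{\left(z \right)} = 9 - -31 = 9 + 31 = 40$)
$X = 2704$ ($X = \left(-52\right)^{2} = 2704$)
$v = -1680$ ($v = 40 \left(-42\right) = -1680$)
$Y = 1536$ ($Y = \left(-12230 - -11062\right) + 2704 = \left(-12230 + 11062\right) + 2704 = -1168 + 2704 = 1536$)
$\sqrt{v + Y} = \sqrt{-1680 + 1536} = \sqrt{-144} = 12 i$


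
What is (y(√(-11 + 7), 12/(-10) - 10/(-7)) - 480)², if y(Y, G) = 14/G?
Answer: 2805625/16 ≈ 1.7535e+5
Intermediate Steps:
(y(√(-11 + 7), 12/(-10) - 10/(-7)) - 480)² = (14/(12/(-10) - 10/(-7)) - 480)² = (14/(12*(-⅒) - 10*(-⅐)) - 480)² = (14/(-6/5 + 10/7) - 480)² = (14/(8/35) - 480)² = (14*(35/8) - 480)² = (245/4 - 480)² = (-1675/4)² = 2805625/16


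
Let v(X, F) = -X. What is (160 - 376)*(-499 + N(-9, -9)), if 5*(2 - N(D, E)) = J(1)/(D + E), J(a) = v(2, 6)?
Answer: 536784/5 ≈ 1.0736e+5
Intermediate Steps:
J(a) = -2 (J(a) = -1*2 = -2)
N(D, E) = 2 + 2/(5*(D + E)) (N(D, E) = 2 - (-2)/(5*(D + E)) = 2 + 2/(5*(D + E)))
(160 - 376)*(-499 + N(-9, -9)) = (160 - 376)*(-499 + (⅖ + 2*(-9) + 2*(-9))/(-9 - 9)) = -216*(-499 + (⅖ - 18 - 18)/(-18)) = -216*(-499 - 1/18*(-178/5)) = -216*(-499 + 89/45) = -216*(-22366/45) = 536784/5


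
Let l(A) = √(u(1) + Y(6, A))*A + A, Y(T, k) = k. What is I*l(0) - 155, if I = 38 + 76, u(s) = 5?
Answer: -155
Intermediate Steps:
I = 114
l(A) = A + A*√(5 + A) (l(A) = √(5 + A)*A + A = A*√(5 + A) + A = A + A*√(5 + A))
I*l(0) - 155 = 114*(0*(1 + √(5 + 0))) - 155 = 114*(0*(1 + √5)) - 155 = 114*0 - 155 = 0 - 155 = -155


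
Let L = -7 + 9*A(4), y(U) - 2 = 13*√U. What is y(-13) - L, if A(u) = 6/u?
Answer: -9/2 + 13*I*√13 ≈ -4.5 + 46.872*I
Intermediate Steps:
y(U) = 2 + 13*√U
L = 13/2 (L = -7 + 9*(6/4) = -7 + 9*(6*(¼)) = -7 + 9*(3/2) = -7 + 27/2 = 13/2 ≈ 6.5000)
y(-13) - L = (2 + 13*√(-13)) - 1*13/2 = (2 + 13*(I*√13)) - 13/2 = (2 + 13*I*√13) - 13/2 = -9/2 + 13*I*√13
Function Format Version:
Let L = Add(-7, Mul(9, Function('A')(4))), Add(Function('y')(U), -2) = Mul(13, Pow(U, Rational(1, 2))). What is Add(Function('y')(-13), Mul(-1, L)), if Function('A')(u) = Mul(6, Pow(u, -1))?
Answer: Add(Rational(-9, 2), Mul(13, I, Pow(13, Rational(1, 2)))) ≈ Add(-4.5000, Mul(46.872, I))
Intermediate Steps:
Function('y')(U) = Add(2, Mul(13, Pow(U, Rational(1, 2))))
L = Rational(13, 2) (L = Add(-7, Mul(9, Mul(6, Pow(4, -1)))) = Add(-7, Mul(9, Mul(6, Rational(1, 4)))) = Add(-7, Mul(9, Rational(3, 2))) = Add(-7, Rational(27, 2)) = Rational(13, 2) ≈ 6.5000)
Add(Function('y')(-13), Mul(-1, L)) = Add(Add(2, Mul(13, Pow(-13, Rational(1, 2)))), Mul(-1, Rational(13, 2))) = Add(Add(2, Mul(13, Mul(I, Pow(13, Rational(1, 2))))), Rational(-13, 2)) = Add(Add(2, Mul(13, I, Pow(13, Rational(1, 2)))), Rational(-13, 2)) = Add(Rational(-9, 2), Mul(13, I, Pow(13, Rational(1, 2))))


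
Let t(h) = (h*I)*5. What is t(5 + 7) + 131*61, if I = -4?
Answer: 7751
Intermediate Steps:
t(h) = -20*h (t(h) = (h*(-4))*5 = -4*h*5 = -20*h)
t(5 + 7) + 131*61 = -20*(5 + 7) + 131*61 = -20*12 + 7991 = -240 + 7991 = 7751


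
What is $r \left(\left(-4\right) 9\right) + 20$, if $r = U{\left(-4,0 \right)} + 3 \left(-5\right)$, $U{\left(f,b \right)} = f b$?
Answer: $560$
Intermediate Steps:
$U{\left(f,b \right)} = b f$
$r = -15$ ($r = 0 \left(-4\right) + 3 \left(-5\right) = 0 - 15 = -15$)
$r \left(\left(-4\right) 9\right) + 20 = - 15 \left(\left(-4\right) 9\right) + 20 = \left(-15\right) \left(-36\right) + 20 = 540 + 20 = 560$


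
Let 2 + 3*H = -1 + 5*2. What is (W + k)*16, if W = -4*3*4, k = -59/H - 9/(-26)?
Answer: -106200/91 ≈ -1167.0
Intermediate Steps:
H = 7/3 (H = -⅔ + (-1 + 5*2)/3 = -⅔ + (-1 + 10)/3 = -⅔ + (⅓)*9 = -⅔ + 3 = 7/3 ≈ 2.3333)
k = -4539/182 (k = -59/7/3 - 9/(-26) = -59*3/7 - 9*(-1/26) = -177/7 + 9/26 = -4539/182 ≈ -24.940)
W = -48 (W = -12*4 = -48)
(W + k)*16 = (-48 - 4539/182)*16 = -13275/182*16 = -106200/91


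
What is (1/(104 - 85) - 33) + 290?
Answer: 4884/19 ≈ 257.05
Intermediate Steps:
(1/(104 - 85) - 33) + 290 = (1/19 - 33) + 290 = -626/19 + 290 = 4884/19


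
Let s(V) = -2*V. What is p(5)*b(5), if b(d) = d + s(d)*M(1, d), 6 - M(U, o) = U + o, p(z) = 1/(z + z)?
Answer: ½ ≈ 0.50000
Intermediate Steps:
p(z) = 1/(2*z)
M(U, o) = 6 - U - o (M(U, o) = 6 - (U + o) = 6 + (-U - o) = 6 - U - o)
b(d) = d - 2*d*(5 - d) (b(d) = d + (-2*d)*(6 - 1*1 - d) = d + (-2*d)*(6 - 1 - d) = d + (-2*d)*(5 - d) = d - 2*d*(5 - d))
p(5)*b(5) = ((½)/5)*(5*(-9 + 2*5)) = ((½)*(⅕))*(5*(-9 + 10)) = (5*1)/10 = (⅒)*5 = ½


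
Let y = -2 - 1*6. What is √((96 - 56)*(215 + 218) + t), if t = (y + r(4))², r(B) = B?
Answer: 2*√4334 ≈ 131.67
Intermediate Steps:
y = -8 (y = -2 - 6 = -8)
t = 16 (t = (-8 + 4)² = (-4)² = 16)
√((96 - 56)*(215 + 218) + t) = √((96 - 56)*(215 + 218) + 16) = √(40*433 + 16) = √(17320 + 16) = √17336 = 2*√4334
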